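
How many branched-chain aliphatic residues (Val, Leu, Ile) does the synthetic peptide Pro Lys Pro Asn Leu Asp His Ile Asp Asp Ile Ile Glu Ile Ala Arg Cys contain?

5

Matching residues: Leu5, Ile8, Ile11, Ile12, Ile14.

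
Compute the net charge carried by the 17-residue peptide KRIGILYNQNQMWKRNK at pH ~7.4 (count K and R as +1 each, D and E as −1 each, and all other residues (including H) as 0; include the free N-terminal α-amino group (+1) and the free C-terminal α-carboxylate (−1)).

Positive (K, R): K1, R2, K14, R15, K17 → +5.
Negative (D, E): none → −0.
The N-terminus (+1) and C-terminus (−1) cancel.
Net charge = (+5) + (−0) = +5.

+5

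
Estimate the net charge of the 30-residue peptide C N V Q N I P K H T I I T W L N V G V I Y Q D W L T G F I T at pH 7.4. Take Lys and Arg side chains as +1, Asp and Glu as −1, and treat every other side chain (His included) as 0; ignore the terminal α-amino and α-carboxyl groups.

0

Positive (K, R): K8 → +1.
Negative (D, E): D23 → −1.
Net charge = (+1) + (−1) = 0.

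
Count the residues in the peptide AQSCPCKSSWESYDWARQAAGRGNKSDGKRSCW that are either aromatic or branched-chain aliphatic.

4

Aromatic: F, W, Y. Branched-chain aliphatic: I, L, V.
Aromatic residues here: W10, Y13, W15, W33 (4).
Branched-chain aliphatic residues here: none (0).
The two groups share no amino acid, so total = 4 + 0 = 4.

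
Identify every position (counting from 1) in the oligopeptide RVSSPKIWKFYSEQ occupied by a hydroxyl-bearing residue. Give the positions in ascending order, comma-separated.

3, 4, 11, 12

S, T, and Y are the three residues with a side-chain hydroxyl.
Matching residues: S3, S4, Y11, S12.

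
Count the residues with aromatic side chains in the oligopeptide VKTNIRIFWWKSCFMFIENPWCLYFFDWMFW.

12

Phenylalanine (F), tryptophan (W), and tyrosine (Y) have aromatic ring side chains.
Matching residues: F8, W9, W10, F14, F16, W21, Y24, F25, F26, W28, F30, W31.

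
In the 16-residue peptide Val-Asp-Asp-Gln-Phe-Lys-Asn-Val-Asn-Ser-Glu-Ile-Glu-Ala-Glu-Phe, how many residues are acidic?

Aspartate (D) and glutamate (E) have carboxylic-acid side chains and are the acidic amino acids.
Matching residues: Asp2, Asp3, Glu11, Glu13, Glu15.

5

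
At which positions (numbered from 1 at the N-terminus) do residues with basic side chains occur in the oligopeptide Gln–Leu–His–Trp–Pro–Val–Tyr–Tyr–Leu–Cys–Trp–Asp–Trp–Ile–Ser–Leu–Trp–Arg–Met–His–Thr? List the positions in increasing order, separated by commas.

3, 18, 20

Lysine (K), arginine (R), and histidine (H) have basic, nitrogen-containing side chains.
Matching residues: His3, Arg18, His20.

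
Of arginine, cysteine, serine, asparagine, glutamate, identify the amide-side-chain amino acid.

The amide-side-chain residues are Asn (N) and Gln (Q).
Of the listed options, only asparagine belongs to this group.

asparagine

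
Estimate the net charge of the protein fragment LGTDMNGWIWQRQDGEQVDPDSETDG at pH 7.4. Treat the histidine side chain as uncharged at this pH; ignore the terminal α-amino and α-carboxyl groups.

-6

At pH ~7.4 the Lys and Arg side chains are protonated (+1), the Asp and Glu side chains are deprotonated (−1), and with His taken as neutral all other side chains carry no charge.
Positive (K, R): R12 → +1.
Negative (D, E): D4, D14, E16, D19, D21, E23, D25 → −7.
Net charge = (+1) + (−7) = −6.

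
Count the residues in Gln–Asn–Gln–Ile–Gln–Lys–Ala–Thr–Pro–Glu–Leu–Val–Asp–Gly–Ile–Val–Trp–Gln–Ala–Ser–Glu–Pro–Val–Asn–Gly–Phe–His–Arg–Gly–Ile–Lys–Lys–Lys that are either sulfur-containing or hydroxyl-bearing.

2

Sulfur-containing: C, M. Hydroxyl-bearing: S, T, Y.
Sulfur-containing residues here: none (0).
Hydroxyl-bearing residues here: Thr8, Ser20 (2).
The two groups share no amino acid, so total = 0 + 2 = 2.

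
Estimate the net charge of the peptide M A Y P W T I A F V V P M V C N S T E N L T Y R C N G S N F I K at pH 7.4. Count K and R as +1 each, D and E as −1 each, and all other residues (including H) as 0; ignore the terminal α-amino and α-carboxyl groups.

Positive (K, R): R24, K32 → +2.
Negative (D, E): E19 → −1.
Net charge = (+2) + (−1) = +1.

+1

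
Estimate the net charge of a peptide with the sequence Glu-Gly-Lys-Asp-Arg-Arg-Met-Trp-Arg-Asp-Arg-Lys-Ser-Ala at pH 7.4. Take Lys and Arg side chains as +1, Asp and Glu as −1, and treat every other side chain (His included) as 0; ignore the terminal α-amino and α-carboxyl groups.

+3

Positive (K, R): Lys3, Arg5, Arg6, Arg9, Arg11, Lys12 → +6.
Negative (D, E): Glu1, Asp4, Asp10 → −3.
Net charge = (+6) + (−3) = +3.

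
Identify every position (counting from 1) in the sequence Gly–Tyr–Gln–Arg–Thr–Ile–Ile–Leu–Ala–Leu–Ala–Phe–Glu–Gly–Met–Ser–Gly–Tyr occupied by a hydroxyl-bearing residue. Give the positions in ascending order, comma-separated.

2, 5, 16, 18

Serine (S), threonine (T), and tyrosine (Y) each carry a hydroxyl group on the side chain.
Matching residues: Tyr2, Thr5, Ser16, Tyr18.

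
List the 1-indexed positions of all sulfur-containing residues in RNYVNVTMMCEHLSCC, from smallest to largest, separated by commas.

Cysteine (C, thiol) and methionine (M, thioether) are the two sulfur-containing amino acids.
Matching residues: M8, M9, C10, C15, C16.

8, 9, 10, 15, 16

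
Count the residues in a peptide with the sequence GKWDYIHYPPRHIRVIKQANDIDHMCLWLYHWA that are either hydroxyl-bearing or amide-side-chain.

5

Hydroxyl-bearing: S, T, Y. Amide-side-chain: N, Q.
Hydroxyl-bearing residues here: Y5, Y8, Y30 (3).
Amide-side-chain residues here: Q18, N20 (2).
The two groups share no amino acid, so total = 3 + 2 = 5.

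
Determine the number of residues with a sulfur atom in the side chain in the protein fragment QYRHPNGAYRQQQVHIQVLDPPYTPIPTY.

0

The sulfur-bearing residues are cysteine (–SH) and methionine (–S–CH₃).
None of the 29 residues belong to this group.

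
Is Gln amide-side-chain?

The amide-side-chain residues are Asn (N) and Gln (Q).
Glutamine is in this group.

Yes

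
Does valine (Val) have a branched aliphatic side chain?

Yes

Valine (V), leucine (L), and isoleucine (I) are the branched-chain amino acids.
Valine is in this group.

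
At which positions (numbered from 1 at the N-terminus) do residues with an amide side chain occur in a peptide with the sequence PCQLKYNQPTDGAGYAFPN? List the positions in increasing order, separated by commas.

3, 7, 8, 19

Only N (asparagine) and Q (glutamine) carry a side-chain carboxamide.
Matching residues: Q3, N7, Q8, N19.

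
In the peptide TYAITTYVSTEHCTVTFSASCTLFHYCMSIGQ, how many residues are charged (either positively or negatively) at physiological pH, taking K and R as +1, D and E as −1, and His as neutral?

1

Charged side chains at pH ~7.4: K, R (positive); D, E (negative).
Matching residues: E11.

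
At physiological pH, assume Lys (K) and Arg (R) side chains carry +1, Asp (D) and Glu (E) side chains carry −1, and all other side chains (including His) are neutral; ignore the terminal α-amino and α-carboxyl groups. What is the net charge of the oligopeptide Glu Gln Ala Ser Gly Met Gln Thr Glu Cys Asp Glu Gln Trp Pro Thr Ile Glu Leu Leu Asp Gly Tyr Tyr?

Positive (K, R): none → +0.
Negative (D, E): Glu1, Glu9, Asp11, Glu12, Glu18, Asp21 → −6.
Net charge = (+0) + (−6) = −6.

-6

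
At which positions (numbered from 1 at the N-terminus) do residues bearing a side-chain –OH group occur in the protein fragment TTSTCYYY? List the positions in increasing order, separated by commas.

The –OH-bearing residues are Ser, Thr (aliphatic alcohols), and Tyr (phenol).
Matching residues: T1, T2, S3, T4, Y6, Y7, Y8.

1, 2, 3, 4, 6, 7, 8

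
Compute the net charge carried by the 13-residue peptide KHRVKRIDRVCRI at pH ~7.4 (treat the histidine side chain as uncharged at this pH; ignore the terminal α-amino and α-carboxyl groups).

+5

Near pH 7.4, K and R contribute +1 each, D and E contribute −1 each, and every other side chain (His included, as stated) is uncharged.
Positive (K, R): K1, R3, K5, R6, R9, R12 → +6.
Negative (D, E): D8 → −1.
Net charge = (+6) + (−1) = +5.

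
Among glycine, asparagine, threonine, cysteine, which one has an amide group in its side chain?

asparagine

The amide-side-chain residues are Asn (N) and Gln (Q).
Of the listed options, only asparagine belongs to this group.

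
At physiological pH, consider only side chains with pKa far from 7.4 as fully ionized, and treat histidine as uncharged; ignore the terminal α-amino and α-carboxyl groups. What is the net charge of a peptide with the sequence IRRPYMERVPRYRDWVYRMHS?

At pH ~7.4 the Lys and Arg side chains are protonated (+1), the Asp and Glu side chains are deprotonated (−1), and with His taken as neutral all other side chains carry no charge.
Positive (K, R): R2, R3, R8, R11, R13, R18 → +6.
Negative (D, E): E7, D14 → −2.
Net charge = (+6) + (−2) = +4.

+4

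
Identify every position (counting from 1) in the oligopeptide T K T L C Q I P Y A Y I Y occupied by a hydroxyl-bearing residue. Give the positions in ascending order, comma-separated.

1, 3, 9, 11, 13

S, T, and Y are the three residues with a side-chain hydroxyl.
Matching residues: T1, T3, Y9, Y11, Y13.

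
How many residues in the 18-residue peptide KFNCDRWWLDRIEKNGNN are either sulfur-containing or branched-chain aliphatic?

Sulfur-containing: C, M. Branched-chain aliphatic: I, L, V.
Sulfur-containing residues here: C4 (1).
Branched-chain aliphatic residues here: L9, I12 (2).
The two groups share no amino acid, so total = 1 + 2 = 3.

3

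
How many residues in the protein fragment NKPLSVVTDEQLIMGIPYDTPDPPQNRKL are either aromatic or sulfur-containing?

2

Aromatic: F, W, Y. Sulfur-containing: C, M.
Aromatic residues here: Y18 (1).
Sulfur-containing residues here: M14 (1).
The two groups share no amino acid, so total = 1 + 1 = 2.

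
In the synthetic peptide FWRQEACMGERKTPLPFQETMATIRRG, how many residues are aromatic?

3

Phenylalanine (F), tryptophan (W), and tyrosine (Y) have aromatic ring side chains.
Matching residues: F1, W2, F17.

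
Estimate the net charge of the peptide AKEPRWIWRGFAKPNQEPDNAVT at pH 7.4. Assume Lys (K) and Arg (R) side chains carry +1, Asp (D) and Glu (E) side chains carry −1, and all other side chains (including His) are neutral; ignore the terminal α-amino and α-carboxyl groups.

Positive (K, R): K2, R5, R9, K13 → +4.
Negative (D, E): E3, E17, D19 → −3.
Net charge = (+4) + (−3) = +1.

+1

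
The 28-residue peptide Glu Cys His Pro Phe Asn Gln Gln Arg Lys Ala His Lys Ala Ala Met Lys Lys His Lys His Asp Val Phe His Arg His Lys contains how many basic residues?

14

Lysine (K), arginine (R), and histidine (H) have basic, nitrogen-containing side chains.
Matching residues: His3, Arg9, Lys10, His12, Lys13, Lys17, Lys18, His19, Lys20, His21, His25, Arg26, His27, Lys28.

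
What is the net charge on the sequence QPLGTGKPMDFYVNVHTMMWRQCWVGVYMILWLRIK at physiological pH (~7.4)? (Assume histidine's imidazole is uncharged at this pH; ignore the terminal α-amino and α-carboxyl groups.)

The side chains ionized at physiological pH are Lys/Arg (+1) and Asp/Glu (−1); with His treated as neutral, nothing else contributes.
Positive (K, R): K7, R21, R34, K36 → +4.
Negative (D, E): D10 → −1.
Net charge = (+4) + (−1) = +3.

+3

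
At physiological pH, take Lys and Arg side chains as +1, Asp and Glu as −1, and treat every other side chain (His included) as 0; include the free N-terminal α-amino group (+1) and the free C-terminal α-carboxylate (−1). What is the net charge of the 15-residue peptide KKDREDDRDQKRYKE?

+1

Positive (K, R): K1, K2, R4, R8, K11, R12, K14 → +7.
Negative (D, E): D3, E5, D6, D7, D9, E15 → −6.
The N-terminus (+1) and C-terminus (−1) cancel.
Net charge = (+7) + (−6) = +1.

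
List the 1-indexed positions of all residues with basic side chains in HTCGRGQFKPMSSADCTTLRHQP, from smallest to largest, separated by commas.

1, 5, 9, 20, 21

The basic amino acids are Lys (K), Arg (R), and His (H).
Matching residues: H1, R5, K9, R20, H21.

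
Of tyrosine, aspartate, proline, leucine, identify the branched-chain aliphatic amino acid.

leucine

V, L, and I make up the branched-chain aliphatic group.
Of the listed options, only leucine belongs to this group.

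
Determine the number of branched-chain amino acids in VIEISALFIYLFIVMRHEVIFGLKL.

12

Valine (V), leucine (L), and isoleucine (I) are the branched-chain amino acids.
Matching residues: V1, I2, I4, L7, I9, L11, I13, V14, V19, I20, L23, L25.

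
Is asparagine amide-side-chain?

Asparagine (N) and glutamine (Q) have uncharged amide side chains.
Asparagine is in this group.

Yes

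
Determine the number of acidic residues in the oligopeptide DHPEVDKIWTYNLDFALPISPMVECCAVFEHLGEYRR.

7

Only D (aspartate) and E (glutamate) carry a side-chain carboxylic acid.
Matching residues: D1, E4, D6, D14, E24, E30, E34.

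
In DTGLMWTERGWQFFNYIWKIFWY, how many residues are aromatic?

9

Phenylalanine (F), tryptophan (W), and tyrosine (Y) have aromatic ring side chains.
Matching residues: W6, W11, F13, F14, Y16, W18, F21, W22, Y23.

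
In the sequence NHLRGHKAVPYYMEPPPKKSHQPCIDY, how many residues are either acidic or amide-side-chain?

4

Acidic: D, E. Amide-side-chain: N, Q.
Acidic residues here: E14, D26 (2).
Amide-side-chain residues here: N1, Q22 (2).
The two groups share no amino acid, so total = 2 + 2 = 4.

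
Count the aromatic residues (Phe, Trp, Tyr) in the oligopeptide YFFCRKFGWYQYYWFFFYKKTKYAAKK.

14

Matching residues: Y1, F2, F3, F7, W9, Y10, Y12, Y13, W14, F15, F16, F17, Y18, Y23.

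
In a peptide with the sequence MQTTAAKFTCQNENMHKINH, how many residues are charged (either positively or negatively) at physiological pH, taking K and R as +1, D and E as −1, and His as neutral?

3

Charged side chains at pH ~7.4: K, R (positive); D, E (negative).
Matching residues: K7, E13, K17.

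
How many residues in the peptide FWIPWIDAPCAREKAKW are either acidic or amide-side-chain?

Acidic: D, E. Amide-side-chain: N, Q.
Acidic residues here: D7, E13 (2).
Amide-side-chain residues here: none (0).
The two groups share no amino acid, so total = 2 + 0 = 2.

2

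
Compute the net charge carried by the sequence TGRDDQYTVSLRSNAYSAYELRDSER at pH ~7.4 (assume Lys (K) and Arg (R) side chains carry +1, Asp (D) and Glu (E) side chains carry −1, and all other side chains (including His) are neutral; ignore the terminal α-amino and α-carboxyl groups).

Positive (K, R): R3, R12, R22, R26 → +4.
Negative (D, E): D4, D5, E20, D23, E25 → −5.
Net charge = (+4) + (−5) = −1.

-1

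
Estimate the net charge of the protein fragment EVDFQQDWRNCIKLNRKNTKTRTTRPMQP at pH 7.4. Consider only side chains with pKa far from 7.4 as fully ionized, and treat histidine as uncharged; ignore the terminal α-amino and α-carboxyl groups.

+4

The side chains ionized at physiological pH are Lys/Arg (+1) and Asp/Glu (−1); with His treated as neutral, nothing else contributes.
Positive (K, R): R9, K13, R16, K17, K20, R22, R25 → +7.
Negative (D, E): E1, D3, D7 → −3.
Net charge = (+7) + (−3) = +4.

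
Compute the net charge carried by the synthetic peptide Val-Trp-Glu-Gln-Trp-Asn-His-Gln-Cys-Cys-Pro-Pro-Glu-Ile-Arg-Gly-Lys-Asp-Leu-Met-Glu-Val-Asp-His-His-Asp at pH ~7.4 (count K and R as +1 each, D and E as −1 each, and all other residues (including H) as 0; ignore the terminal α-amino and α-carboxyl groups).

Positive (K, R): Arg15, Lys17 → +2.
Negative (D, E): Glu3, Glu13, Asp18, Glu21, Asp23, Asp26 → −6.
Net charge = (+2) + (−6) = −4.

-4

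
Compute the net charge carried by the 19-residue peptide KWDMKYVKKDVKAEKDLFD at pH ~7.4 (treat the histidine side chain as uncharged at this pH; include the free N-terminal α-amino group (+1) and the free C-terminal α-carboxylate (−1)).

At pH ~7.4 the Lys and Arg side chains are protonated (+1), the Asp and Glu side chains are deprotonated (−1), and with His taken as neutral all other side chains carry no charge.
Positive (K, R): K1, K5, K8, K9, K12, K15 → +6.
Negative (D, E): D3, D10, E14, D16, D19 → −5.
The N-terminus (+1) and C-terminus (−1) cancel.
Net charge = (+6) + (−5) = +1.

+1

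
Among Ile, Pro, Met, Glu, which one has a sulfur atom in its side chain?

Met

Only Cys (C) and Met (M) have a sulfur atom in the side chain.
Of the listed options, only Met belongs to this group.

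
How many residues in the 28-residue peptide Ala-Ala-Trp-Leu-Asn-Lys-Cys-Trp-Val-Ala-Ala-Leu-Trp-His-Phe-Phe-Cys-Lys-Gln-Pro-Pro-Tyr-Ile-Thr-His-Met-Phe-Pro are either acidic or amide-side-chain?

2

Acidic: D, E. Amide-side-chain: N, Q.
Acidic residues here: none (0).
Amide-side-chain residues here: Asn5, Gln19 (2).
The two groups share no amino acid, so total = 0 + 2 = 2.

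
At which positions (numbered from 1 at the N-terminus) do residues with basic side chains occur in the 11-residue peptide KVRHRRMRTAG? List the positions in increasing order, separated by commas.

1, 3, 4, 5, 6, 8

The basic amino acids are Lys (K), Arg (R), and His (H).
Matching residues: K1, R3, H4, R5, R6, R8.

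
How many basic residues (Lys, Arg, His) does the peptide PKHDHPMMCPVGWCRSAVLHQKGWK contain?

Matching residues: K2, H3, H5, R15, H20, K22, K25.

7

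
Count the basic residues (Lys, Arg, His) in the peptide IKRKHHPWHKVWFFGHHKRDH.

Matching residues: K2, R3, K4, H5, H6, H9, K10, H16, H17, K18, R19, H21.

12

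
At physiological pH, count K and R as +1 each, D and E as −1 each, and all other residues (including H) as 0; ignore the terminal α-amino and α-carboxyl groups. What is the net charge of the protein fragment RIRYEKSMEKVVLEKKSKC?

+4

Positive (K, R): R1, R3, K6, K10, K15, K16, K18 → +7.
Negative (D, E): E5, E9, E14 → −3.
Net charge = (+7) + (−3) = +4.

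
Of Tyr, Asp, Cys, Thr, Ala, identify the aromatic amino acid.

F, W, and Y each carry an aromatic ring on the side chain.
Of the listed options, only Tyr belongs to this group.

Tyr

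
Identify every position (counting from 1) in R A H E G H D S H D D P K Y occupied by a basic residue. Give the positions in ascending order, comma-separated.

Lysine (K), arginine (R), and histidine (H) have basic, nitrogen-containing side chains.
Matching residues: R1, H3, H6, H9, K13.

1, 3, 6, 9, 13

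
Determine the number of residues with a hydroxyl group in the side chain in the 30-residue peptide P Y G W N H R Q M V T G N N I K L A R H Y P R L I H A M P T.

Serine (S), threonine (T), and tyrosine (Y) each carry a hydroxyl group on the side chain.
Matching residues: Y2, T11, Y21, T30.

4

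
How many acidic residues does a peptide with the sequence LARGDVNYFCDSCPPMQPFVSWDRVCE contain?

Aspartate (D) and glutamate (E) have carboxylic-acid side chains and are the acidic amino acids.
Matching residues: D5, D11, D23, E27.

4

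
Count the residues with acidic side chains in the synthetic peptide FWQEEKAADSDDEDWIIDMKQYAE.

The acidic residues are Asp (D) and Glu (E), whose side chains end in a carboxylate group.
Matching residues: E4, E5, D9, D11, D12, E13, D14, D18, E24.

9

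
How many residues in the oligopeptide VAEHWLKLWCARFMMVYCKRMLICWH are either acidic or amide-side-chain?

1

Acidic: D, E. Amide-side-chain: N, Q.
Acidic residues here: E3 (1).
Amide-side-chain residues here: none (0).
The two groups share no amino acid, so total = 1 + 0 = 1.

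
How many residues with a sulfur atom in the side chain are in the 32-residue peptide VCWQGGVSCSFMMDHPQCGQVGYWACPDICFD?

The sulfur-bearing residues are cysteine (–SH) and methionine (–S–CH₃).
Matching residues: C2, C9, M12, M13, C18, C26, C30.

7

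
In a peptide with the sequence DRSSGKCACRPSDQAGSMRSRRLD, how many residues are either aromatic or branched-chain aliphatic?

1

Aromatic: F, W, Y. Branched-chain aliphatic: I, L, V.
Aromatic residues here: none (0).
Branched-chain aliphatic residues here: L23 (1).
The two groups share no amino acid, so total = 0 + 1 = 1.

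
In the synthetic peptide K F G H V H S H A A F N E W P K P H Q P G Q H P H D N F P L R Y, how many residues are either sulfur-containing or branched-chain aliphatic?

Sulfur-containing: C, M. Branched-chain aliphatic: I, L, V.
Sulfur-containing residues here: none (0).
Branched-chain aliphatic residues here: V5, L30 (2).
The two groups share no amino acid, so total = 0 + 2 = 2.

2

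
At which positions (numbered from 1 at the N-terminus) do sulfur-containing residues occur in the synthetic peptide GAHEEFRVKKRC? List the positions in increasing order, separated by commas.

12

The sulfur-bearing residues are cysteine (–SH) and methionine (–S–CH₃).
Matching residues: C12.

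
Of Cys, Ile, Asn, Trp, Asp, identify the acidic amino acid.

Asp

The acidic residues are Asp (D) and Glu (E), whose side chains end in a carboxylate group.
Of the listed options, only Asp belongs to this group.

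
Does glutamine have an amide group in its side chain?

Yes

The amide-side-chain residues are Asn (N) and Gln (Q).
Glutamine is in this group.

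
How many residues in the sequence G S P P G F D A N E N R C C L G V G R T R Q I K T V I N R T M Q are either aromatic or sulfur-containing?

Aromatic: F, W, Y. Sulfur-containing: C, M.
Aromatic residues here: F6 (1).
Sulfur-containing residues here: C13, C14, M31 (3).
The two groups share no amino acid, so total = 1 + 3 = 4.

4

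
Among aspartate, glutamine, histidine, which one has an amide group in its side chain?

Only N (asparagine) and Q (glutamine) carry a side-chain carboxamide.
Of the listed options, only glutamine belongs to this group.

glutamine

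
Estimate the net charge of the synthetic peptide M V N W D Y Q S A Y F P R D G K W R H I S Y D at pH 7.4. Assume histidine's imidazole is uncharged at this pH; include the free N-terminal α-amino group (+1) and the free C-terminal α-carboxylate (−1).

At pH ~7.4 the Lys and Arg side chains are protonated (+1), the Asp and Glu side chains are deprotonated (−1), and with His taken as neutral all other side chains carry no charge.
Positive (K, R): R13, K16, R18 → +3.
Negative (D, E): D5, D14, D23 → −3.
The N-terminus (+1) and C-terminus (−1) cancel.
Net charge = (+3) + (−3) = 0.

0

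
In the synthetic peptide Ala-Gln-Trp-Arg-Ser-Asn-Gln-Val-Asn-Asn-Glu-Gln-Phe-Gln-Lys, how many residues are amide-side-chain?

7

The amide-side-chain residues are Asn (N) and Gln (Q).
Matching residues: Gln2, Asn6, Gln7, Asn9, Asn10, Gln12, Gln14.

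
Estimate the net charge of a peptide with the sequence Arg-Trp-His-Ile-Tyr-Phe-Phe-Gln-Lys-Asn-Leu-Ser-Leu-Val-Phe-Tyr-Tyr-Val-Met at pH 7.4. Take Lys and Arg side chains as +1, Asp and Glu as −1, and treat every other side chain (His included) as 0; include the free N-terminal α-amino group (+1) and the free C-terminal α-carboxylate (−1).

Positive (K, R): Arg1, Lys9 → +2.
Negative (D, E): none → −0.
The N-terminus (+1) and C-terminus (−1) cancel.
Net charge = (+2) + (−0) = +2.

+2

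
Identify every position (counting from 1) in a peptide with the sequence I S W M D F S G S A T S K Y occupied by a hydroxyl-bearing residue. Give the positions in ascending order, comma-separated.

The –OH-bearing residues are Ser, Thr (aliphatic alcohols), and Tyr (phenol).
Matching residues: S2, S7, S9, T11, S12, Y14.

2, 7, 9, 11, 12, 14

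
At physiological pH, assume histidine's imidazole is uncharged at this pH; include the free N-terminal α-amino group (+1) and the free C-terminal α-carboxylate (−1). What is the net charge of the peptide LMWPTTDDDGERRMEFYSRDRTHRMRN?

0

At pH ~7.4 the Lys and Arg side chains are protonated (+1), the Asp and Glu side chains are deprotonated (−1), and with His taken as neutral all other side chains carry no charge.
Positive (K, R): R12, R13, R19, R21, R24, R26 → +6.
Negative (D, E): D7, D8, D9, E11, E15, D20 → −6.
The N-terminus (+1) and C-terminus (−1) cancel.
Net charge = (+6) + (−6) = 0.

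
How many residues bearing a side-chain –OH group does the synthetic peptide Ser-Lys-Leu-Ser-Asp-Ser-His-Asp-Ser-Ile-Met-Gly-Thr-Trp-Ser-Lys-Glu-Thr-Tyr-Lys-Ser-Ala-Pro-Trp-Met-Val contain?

9

S, T, and Y are the three residues with a side-chain hydroxyl.
Matching residues: Ser1, Ser4, Ser6, Ser9, Thr13, Ser15, Thr18, Tyr19, Ser21.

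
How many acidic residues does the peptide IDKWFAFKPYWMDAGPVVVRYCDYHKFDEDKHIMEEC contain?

Only D (aspartate) and E (glutamate) carry a side-chain carboxylic acid.
Matching residues: D2, D13, D23, D28, E29, D30, E35, E36.

8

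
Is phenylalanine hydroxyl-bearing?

Serine (S), threonine (T), and tyrosine (Y) each carry a hydroxyl group on the side chain.
Phenylalanine is not in this group.

No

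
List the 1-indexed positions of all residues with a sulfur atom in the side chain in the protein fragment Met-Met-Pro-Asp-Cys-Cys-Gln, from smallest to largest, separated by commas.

The sulfur-bearing residues are cysteine (–SH) and methionine (–S–CH₃).
Matching residues: Met1, Met2, Cys5, Cys6.

1, 2, 5, 6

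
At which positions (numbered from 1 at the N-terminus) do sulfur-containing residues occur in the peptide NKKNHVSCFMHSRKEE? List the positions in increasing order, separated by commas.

Cysteine (C, thiol) and methionine (M, thioether) are the two sulfur-containing amino acids.
Matching residues: C8, M10.

8, 10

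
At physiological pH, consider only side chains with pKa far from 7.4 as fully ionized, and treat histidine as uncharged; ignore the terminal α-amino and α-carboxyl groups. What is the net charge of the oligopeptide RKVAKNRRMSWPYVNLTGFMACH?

At pH ~7.4 the Lys and Arg side chains are protonated (+1), the Asp and Glu side chains are deprotonated (−1), and with His taken as neutral all other side chains carry no charge.
Positive (K, R): R1, K2, K5, R7, R8 → +5.
Negative (D, E): none → −0.
Net charge = (+5) + (−0) = +5.

+5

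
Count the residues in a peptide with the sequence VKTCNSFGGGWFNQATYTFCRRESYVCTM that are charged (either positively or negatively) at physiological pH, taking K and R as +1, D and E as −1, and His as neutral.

Charged side chains at pH ~7.4: K, R (positive); D, E (negative).
Matching residues: K2, R21, R22, E23.

4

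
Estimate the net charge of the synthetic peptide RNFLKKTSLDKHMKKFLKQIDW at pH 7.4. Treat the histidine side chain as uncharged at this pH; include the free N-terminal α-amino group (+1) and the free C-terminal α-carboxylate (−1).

+5

At pH ~7.4 the Lys and Arg side chains are protonated (+1), the Asp and Glu side chains are deprotonated (−1), and with His taken as neutral all other side chains carry no charge.
Positive (K, R): R1, K5, K6, K11, K14, K15, K18 → +7.
Negative (D, E): D10, D21 → −2.
The N-terminus (+1) and C-terminus (−1) cancel.
Net charge = (+7) + (−2) = +5.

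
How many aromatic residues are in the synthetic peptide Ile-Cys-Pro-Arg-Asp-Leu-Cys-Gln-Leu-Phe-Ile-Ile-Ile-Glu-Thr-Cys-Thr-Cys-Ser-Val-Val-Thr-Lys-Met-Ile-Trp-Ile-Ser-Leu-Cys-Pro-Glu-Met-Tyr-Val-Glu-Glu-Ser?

F, W, and Y each carry an aromatic ring on the side chain.
Matching residues: Phe10, Trp26, Tyr34.

3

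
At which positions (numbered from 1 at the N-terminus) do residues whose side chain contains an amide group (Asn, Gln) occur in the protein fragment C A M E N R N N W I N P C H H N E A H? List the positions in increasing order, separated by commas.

5, 7, 8, 11, 16

Matching residues: N5, N7, N8, N11, N16.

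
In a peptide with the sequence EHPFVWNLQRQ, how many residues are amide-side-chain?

Only N (asparagine) and Q (glutamine) carry a side-chain carboxamide.
Matching residues: N7, Q9, Q11.

3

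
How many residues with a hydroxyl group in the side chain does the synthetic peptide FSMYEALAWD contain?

2

S, T, and Y are the three residues with a side-chain hydroxyl.
Matching residues: S2, Y4.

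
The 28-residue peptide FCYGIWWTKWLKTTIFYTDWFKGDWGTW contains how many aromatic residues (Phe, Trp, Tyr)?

Matching residues: F1, Y3, W6, W7, W10, F16, Y17, W20, F21, W25, W28.

11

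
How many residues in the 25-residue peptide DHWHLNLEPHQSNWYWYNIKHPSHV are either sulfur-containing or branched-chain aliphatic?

4

Sulfur-containing: C, M. Branched-chain aliphatic: I, L, V.
Sulfur-containing residues here: none (0).
Branched-chain aliphatic residues here: L5, L7, I19, V25 (4).
The two groups share no amino acid, so total = 0 + 4 = 4.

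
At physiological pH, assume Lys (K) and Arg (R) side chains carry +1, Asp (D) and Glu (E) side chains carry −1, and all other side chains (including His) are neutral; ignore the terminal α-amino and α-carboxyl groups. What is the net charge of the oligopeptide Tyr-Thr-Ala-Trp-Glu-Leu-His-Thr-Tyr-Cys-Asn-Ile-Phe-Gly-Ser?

Positive (K, R): none → +0.
Negative (D, E): Glu5 → −1.
Net charge = (+0) + (−1) = −1.

-1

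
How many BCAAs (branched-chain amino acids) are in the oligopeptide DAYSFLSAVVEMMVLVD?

The BCAAs are Val, Leu, and Ile — aliphatic side chains with a branch point.
Matching residues: L6, V9, V10, V14, L15, V16.

6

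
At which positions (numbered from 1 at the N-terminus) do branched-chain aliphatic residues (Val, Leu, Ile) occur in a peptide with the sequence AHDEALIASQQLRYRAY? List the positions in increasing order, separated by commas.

6, 7, 12

Matching residues: L6, I7, L12.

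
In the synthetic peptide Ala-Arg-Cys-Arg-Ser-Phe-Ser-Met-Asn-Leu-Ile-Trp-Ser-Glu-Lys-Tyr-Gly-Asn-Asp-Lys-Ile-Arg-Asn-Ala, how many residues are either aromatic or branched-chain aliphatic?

Aromatic: F, W, Y. Branched-chain aliphatic: I, L, V.
Aromatic residues here: Phe6, Trp12, Tyr16 (3).
Branched-chain aliphatic residues here: Leu10, Ile11, Ile21 (3).
The two groups share no amino acid, so total = 3 + 3 = 6.

6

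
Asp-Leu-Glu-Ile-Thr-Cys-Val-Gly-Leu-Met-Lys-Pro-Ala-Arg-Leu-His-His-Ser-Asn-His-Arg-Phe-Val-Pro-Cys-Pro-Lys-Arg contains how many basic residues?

The basic amino acids are Lys (K), Arg (R), and His (H).
Matching residues: Lys11, Arg14, His16, His17, His20, Arg21, Lys27, Arg28.

8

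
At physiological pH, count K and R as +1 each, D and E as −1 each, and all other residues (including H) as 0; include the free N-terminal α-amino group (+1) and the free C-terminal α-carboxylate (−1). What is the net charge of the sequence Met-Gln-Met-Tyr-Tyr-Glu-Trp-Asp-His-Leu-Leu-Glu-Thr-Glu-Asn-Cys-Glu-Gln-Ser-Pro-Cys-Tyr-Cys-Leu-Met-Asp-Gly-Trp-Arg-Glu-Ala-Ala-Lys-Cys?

-5

Positive (K, R): Arg29, Lys33 → +2.
Negative (D, E): Glu6, Asp8, Glu12, Glu14, Glu17, Asp26, Glu30 → −7.
The N-terminus (+1) and C-terminus (−1) cancel.
Net charge = (+2) + (−7) = −5.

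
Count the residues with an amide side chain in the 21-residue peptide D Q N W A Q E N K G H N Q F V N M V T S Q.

Asparagine (N) and glutamine (Q) have uncharged amide side chains.
Matching residues: Q2, N3, Q6, N8, N12, Q13, N16, Q21.

8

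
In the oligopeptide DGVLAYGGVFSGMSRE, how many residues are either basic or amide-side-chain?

1

Basic: H, K, R. Amide-side-chain: N, Q.
Basic residues here: R15 (1).
Amide-side-chain residues here: none (0).
The two groups share no amino acid, so total = 1 + 0 = 1.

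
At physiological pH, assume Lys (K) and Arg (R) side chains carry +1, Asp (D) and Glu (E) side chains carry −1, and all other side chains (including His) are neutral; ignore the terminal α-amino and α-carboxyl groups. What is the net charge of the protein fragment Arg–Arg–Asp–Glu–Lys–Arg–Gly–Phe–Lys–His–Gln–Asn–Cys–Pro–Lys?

+4

Positive (K, R): Arg1, Arg2, Lys5, Arg6, Lys9, Lys15 → +6.
Negative (D, E): Asp3, Glu4 → −2.
Net charge = (+6) + (−2) = +4.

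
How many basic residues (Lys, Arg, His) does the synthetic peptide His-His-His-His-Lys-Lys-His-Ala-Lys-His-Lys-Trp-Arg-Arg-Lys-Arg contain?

Matching residues: His1, His2, His3, His4, Lys5, Lys6, His7, Lys9, His10, Lys11, Arg13, Arg14, Lys15, Arg16.

14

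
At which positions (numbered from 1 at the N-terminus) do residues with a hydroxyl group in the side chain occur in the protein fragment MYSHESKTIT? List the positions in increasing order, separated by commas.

Serine (S), threonine (T), and tyrosine (Y) each carry a hydroxyl group on the side chain.
Matching residues: Y2, S3, S6, T8, T10.

2, 3, 6, 8, 10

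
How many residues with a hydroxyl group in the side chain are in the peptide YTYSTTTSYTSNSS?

13

The –OH-bearing residues are Ser, Thr (aliphatic alcohols), and Tyr (phenol).
Matching residues: Y1, T2, Y3, S4, T5, T6, T7, S8, Y9, T10, S11, S13, S14.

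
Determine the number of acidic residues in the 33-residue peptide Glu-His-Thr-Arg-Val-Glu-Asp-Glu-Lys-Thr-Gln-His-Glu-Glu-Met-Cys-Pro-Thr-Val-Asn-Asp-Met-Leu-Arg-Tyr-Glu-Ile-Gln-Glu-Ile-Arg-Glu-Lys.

The acidic residues are Asp (D) and Glu (E), whose side chains end in a carboxylate group.
Matching residues: Glu1, Glu6, Asp7, Glu8, Glu13, Glu14, Asp21, Glu26, Glu29, Glu32.

10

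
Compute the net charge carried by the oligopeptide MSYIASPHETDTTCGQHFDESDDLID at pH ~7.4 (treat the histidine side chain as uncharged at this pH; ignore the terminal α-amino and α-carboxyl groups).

-7

Near pH 7.4, K and R contribute +1 each, D and E contribute −1 each, and every other side chain (His included, as stated) is uncharged.
Positive (K, R): none → +0.
Negative (D, E): E9, D11, D19, E20, D22, D23, D26 → −7.
Net charge = (+0) + (−7) = −7.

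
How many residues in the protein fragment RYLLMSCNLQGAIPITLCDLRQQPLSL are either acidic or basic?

Acidic: D, E. Basic: H, K, R.
Acidic residues here: D19 (1).
Basic residues here: R1, R21 (2).
The two groups share no amino acid, so total = 1 + 2 = 3.

3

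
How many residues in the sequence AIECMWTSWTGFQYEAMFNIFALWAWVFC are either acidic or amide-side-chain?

4

Acidic: D, E. Amide-side-chain: N, Q.
Acidic residues here: E3, E15 (2).
Amide-side-chain residues here: Q13, N19 (2).
The two groups share no amino acid, so total = 2 + 2 = 4.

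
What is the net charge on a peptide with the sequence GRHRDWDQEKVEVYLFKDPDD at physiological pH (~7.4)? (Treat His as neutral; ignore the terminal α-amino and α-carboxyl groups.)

-3

At pH ~7.4 the Lys and Arg side chains are protonated (+1), the Asp and Glu side chains are deprotonated (−1), and with His taken as neutral all other side chains carry no charge.
Positive (K, R): R2, R4, K10, K17 → +4.
Negative (D, E): D5, D7, E9, E12, D18, D20, D21 → −7.
Net charge = (+4) + (−7) = −3.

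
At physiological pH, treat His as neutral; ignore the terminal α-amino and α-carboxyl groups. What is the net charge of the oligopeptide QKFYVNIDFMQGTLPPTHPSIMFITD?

-1

Near pH 7.4, K and R contribute +1 each, D and E contribute −1 each, and every other side chain (His included, as stated) is uncharged.
Positive (K, R): K2 → +1.
Negative (D, E): D8, D26 → −2.
Net charge = (+1) + (−2) = −1.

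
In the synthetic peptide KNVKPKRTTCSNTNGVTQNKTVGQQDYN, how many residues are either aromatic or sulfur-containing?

Aromatic: F, W, Y. Sulfur-containing: C, M.
Aromatic residues here: Y27 (1).
Sulfur-containing residues here: C10 (1).
The two groups share no amino acid, so total = 1 + 1 = 2.

2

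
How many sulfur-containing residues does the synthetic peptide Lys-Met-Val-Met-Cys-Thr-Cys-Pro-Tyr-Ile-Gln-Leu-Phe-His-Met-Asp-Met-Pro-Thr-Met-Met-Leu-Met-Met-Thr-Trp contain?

10

Only Cys (C) and Met (M) have a sulfur atom in the side chain.
Matching residues: Met2, Met4, Cys5, Cys7, Met15, Met17, Met20, Met21, Met23, Met24.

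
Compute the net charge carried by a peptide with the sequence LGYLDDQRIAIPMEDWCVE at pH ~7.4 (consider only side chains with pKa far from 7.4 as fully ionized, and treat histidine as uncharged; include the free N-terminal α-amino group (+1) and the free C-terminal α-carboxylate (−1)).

At pH ~7.4 the Lys and Arg side chains are protonated (+1), the Asp and Glu side chains are deprotonated (−1), and with His taken as neutral all other side chains carry no charge.
Positive (K, R): R8 → +1.
Negative (D, E): D5, D6, E14, D15, E19 → −5.
The N-terminus (+1) and C-terminus (−1) cancel.
Net charge = (+1) + (−5) = −4.

-4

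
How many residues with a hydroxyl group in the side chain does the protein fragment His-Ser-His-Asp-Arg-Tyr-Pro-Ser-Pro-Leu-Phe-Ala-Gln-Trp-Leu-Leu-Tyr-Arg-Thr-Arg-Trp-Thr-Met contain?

6

The –OH-bearing residues are Ser, Thr (aliphatic alcohols), and Tyr (phenol).
Matching residues: Ser2, Tyr6, Ser8, Tyr17, Thr19, Thr22.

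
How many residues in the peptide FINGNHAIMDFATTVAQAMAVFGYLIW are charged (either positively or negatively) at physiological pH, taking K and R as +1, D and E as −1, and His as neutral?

Charged side chains at pH ~7.4: K, R (positive); D, E (negative).
Matching residues: D10.

1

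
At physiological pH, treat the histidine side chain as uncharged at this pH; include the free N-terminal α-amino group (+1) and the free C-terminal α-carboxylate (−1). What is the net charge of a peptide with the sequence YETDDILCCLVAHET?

At pH ~7.4 the Lys and Arg side chains are protonated (+1), the Asp and Glu side chains are deprotonated (−1), and with His taken as neutral all other side chains carry no charge.
Positive (K, R): none → +0.
Negative (D, E): E2, D4, D5, E14 → −4.
The N-terminus (+1) and C-terminus (−1) cancel.
Net charge = (+0) + (−4) = −4.

-4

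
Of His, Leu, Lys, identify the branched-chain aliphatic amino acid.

Valine (V), leucine (L), and isoleucine (I) are the branched-chain amino acids.
Of the listed options, only Leu belongs to this group.

Leu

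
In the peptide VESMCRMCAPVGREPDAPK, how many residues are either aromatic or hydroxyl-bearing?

1

Aromatic: F, W, Y. Hydroxyl-bearing: S, T, Y.
Aromatic residues here: none (0).
Hydroxyl-bearing residues here: S3 (1).
(Y belongs to both groups, but none appear in this sequence.) Total = 0 + 1 = 1.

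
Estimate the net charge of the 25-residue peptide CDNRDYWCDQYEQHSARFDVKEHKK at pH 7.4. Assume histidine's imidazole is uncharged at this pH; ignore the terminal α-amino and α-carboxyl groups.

-1

At pH ~7.4 the Lys and Arg side chains are protonated (+1), the Asp and Glu side chains are deprotonated (−1), and with His taken as neutral all other side chains carry no charge.
Positive (K, R): R4, R17, K21, K24, K25 → +5.
Negative (D, E): D2, D5, D9, E12, D19, E22 → −6.
Net charge = (+5) + (−6) = −1.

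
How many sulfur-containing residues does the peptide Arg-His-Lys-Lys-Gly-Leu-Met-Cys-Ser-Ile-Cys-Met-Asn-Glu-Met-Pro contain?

5

Cysteine (C, thiol) and methionine (M, thioether) are the two sulfur-containing amino acids.
Matching residues: Met7, Cys8, Cys11, Met12, Met15.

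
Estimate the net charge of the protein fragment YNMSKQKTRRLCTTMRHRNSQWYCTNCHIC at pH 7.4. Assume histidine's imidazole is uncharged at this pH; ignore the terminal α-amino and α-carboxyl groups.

+6

Near pH 7.4, K and R contribute +1 each, D and E contribute −1 each, and every other side chain (His included, as stated) is uncharged.
Positive (K, R): K5, K7, R9, R10, R16, R18 → +6.
Negative (D, E): none → −0.
Net charge = (+6) + (−0) = +6.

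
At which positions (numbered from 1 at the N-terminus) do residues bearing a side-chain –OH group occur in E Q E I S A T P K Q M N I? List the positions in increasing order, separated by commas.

S, T, and Y are the three residues with a side-chain hydroxyl.
Matching residues: S5, T7.

5, 7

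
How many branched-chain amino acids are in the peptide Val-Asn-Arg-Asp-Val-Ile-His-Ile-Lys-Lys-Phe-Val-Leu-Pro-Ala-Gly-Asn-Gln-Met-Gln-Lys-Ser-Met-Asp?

6

The BCAAs are Val, Leu, and Ile — aliphatic side chains with a branch point.
Matching residues: Val1, Val5, Ile6, Ile8, Val12, Leu13.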